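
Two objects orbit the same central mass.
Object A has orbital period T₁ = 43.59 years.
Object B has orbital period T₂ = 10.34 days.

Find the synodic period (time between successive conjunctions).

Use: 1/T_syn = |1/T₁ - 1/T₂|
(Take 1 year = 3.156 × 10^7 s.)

Convert to SI: T₁ = 43.59 years = 1.3757e+09 s; T₂ = 10.34 days = 893376 s.
T_syn = |T₁ · T₂ / (T₁ − T₂)|.
T_syn = |1.3757e+09 · 893376 / (1.3757e+09 − 893376)| s ≈ 8.94e+05 s = 10.35 days.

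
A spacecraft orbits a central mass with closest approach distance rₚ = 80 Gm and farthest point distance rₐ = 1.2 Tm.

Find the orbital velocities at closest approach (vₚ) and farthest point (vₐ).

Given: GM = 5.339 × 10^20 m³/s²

Convert to SI: rₚ = 80 Gm = 8e+10 m; rₐ = 1.2 Tm = 1.2e+12 m.
Use the vis-viva equation v² = GM(2/r − 1/a) with a = (rₚ + rₐ)/2 = (8e+10 + 1.2e+12)/2 = 6.4e+11 m.
vₚ = √(GM · (2/rₚ − 1/a)) = √(5.339e+20 · (2/8e+10 − 1/6.4e+11)) m/s ≈ 1.119e+05 m/s = 111.9 km/s.
vₐ = √(GM · (2/rₐ − 1/a)) = √(5.339e+20 · (2/1.2e+12 − 1/6.4e+11)) m/s ≈ 7458 m/s = 7.458 km/s.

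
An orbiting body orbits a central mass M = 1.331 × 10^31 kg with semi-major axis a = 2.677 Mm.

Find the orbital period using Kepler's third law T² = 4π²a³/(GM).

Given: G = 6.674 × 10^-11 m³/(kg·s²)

Convert to SI: a = 2.677 Mm = 2.677e+06 m.
GM = G · M = 6.674e-11 · 1.331e+31 = 8.88309e+20 m³/s².
Kepler's third law: T = 2π √(a³ / GM).
Substituting a = 2.677e+06 m and GM = 8.88309e+20 m³/s²:
T = 2π √((2.677e+06)³ / 8.88309e+20) s
T ≈ 0.9234 s = 0.9234 seconds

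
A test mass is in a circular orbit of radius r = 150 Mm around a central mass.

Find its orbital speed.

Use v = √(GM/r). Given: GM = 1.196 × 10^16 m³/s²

Convert to SI: r = 150 Mm = 1.5e+08 m.
For a circular orbit, gravity supplies the centripetal force, so v = √(GM / r).
v = √(1.196e+16 / 1.5e+08) m/s ≈ 8929 m/s = 8.929 km/s.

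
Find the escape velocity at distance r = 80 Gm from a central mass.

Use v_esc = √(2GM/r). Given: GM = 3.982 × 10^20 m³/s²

Convert to SI: r = 80 Gm = 8e+10 m.
Escape velocity comes from setting total energy to zero: ½v² − GM/r = 0 ⇒ v_esc = √(2GM / r).
v_esc = √(2 · 3.982e+20 / 8e+10) m/s ≈ 9.977e+04 m/s = 99.77 km/s.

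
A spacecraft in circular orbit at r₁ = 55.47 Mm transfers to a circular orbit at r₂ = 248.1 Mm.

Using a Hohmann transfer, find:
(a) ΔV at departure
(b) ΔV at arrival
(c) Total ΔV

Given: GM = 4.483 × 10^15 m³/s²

Convert to SI: r₁ = 55.47 Mm = 5.547e+07 m; r₂ = 248.1 Mm = 2.481e+08 m.
Transfer semi-major axis: a_t = (r₁ + r₂)/2 = (5.547e+07 + 2.481e+08)/2 = 1.51785e+08 m.
Circular speeds: v₁ = √(GM/r₁) = 8989.91 m/s, v₂ = √(GM/r₂) = 4250.8 m/s.
Transfer speeds (vis-viva v² = GM(2/r − 1/a_t)): v₁ᵗ = 11493.6 m/s, v₂ᵗ = 2569.72 m/s.
(a) ΔV₁ = |v₁ᵗ − v₁| ≈ 2504 m/s = 2.504 km/s.
(b) ΔV₂ = |v₂ − v₂ᵗ| ≈ 1681 m/s = 1.681 km/s.
(c) ΔV_total = ΔV₁ + ΔV₂ ≈ 4185 m/s = 4.185 km/s.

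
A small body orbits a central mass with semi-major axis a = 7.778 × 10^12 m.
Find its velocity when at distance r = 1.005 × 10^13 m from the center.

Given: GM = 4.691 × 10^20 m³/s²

Vis-viva: v = √(GM · (2/r − 1/a)).
2/r − 1/a = 2/1.005e+13 − 1/7.778e+12 = 7.04372e-14 m⁻¹.
v = √(4.691e+20 · 7.04372e-14) m/s ≈ 5748 m/s = 5.748 km/s.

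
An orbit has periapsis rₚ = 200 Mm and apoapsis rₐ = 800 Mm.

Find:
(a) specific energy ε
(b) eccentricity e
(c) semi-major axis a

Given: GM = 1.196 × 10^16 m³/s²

Convert to SI: rₚ = 200 Mm = 2e+08 m; rₐ = 800 Mm = 8e+08 m.
(a) With a = (rₚ + rₐ)/2 = 5e+08 m, ε = −GM/(2a) = −1.196e+16/(2 · 5e+08) J/kg ≈ -1.196e+07 J/kg
(b) e = (rₐ − rₚ)/(rₐ + rₚ) = (8e+08 − 2e+08)/(8e+08 + 2e+08) ≈ 0.6
(c) a = (rₚ + rₐ)/2 = (2e+08 + 8e+08)/2 ≈ 5e+08 m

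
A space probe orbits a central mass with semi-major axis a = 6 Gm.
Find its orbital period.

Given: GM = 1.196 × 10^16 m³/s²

Convert to SI: a = 6 Gm = 6e+09 m.
Kepler's third law: T = 2π √(a³ / GM).
Substituting a = 6e+09 m and GM = 1.196e+16 m³/s²:
T = 2π √((6e+09)³ / 1.196e+16) s
T ≈ 2.67e+07 s = 309 days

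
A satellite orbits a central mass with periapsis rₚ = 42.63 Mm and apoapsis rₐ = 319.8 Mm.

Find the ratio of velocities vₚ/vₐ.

Convert to SI: rₚ = 42.63 Mm = 4.263e+07 m; rₐ = 319.8 Mm = 3.198e+08 m.
Conservation of angular momentum gives rₚvₚ = rₐvₐ, so vₚ/vₐ = rₐ/rₚ.
vₚ/vₐ = 3.198e+08 / 4.263e+07 ≈ 7.502.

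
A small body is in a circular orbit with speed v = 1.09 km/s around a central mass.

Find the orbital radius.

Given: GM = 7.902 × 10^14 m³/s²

Convert to SI: v = 1.09 km/s = 1090 m/s.
For a circular orbit, v² = GM / r, so r = GM / v².
r = 7.902e+14 / (1090)² m ≈ 6.651e+08 m = 6.651 × 10^8 m.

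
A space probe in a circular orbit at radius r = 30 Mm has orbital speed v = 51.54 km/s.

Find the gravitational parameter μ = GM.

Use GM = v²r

Convert to SI: r = 30 Mm = 3e+07 m; v = 51.54 km/s = 51540 m/s.
For a circular orbit v² = GM/r, so GM = v² · r.
GM = (51540)² · 3e+07 m³/s² ≈ 7.969e+16 m³/s² = 7.969 × 10^16 m³/s².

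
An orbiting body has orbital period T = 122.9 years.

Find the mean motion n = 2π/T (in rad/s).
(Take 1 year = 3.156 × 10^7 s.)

Convert to SI: T = 122.9 years = 3.87872e+09 s.
n = 2π / T.
n = 2π / 3.87872e+09 s ≈ 1.62e-09 rad/s.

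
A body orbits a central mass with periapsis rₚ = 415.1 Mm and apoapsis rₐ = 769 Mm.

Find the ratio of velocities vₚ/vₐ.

Convert to SI: rₚ = 415.1 Mm = 4.151e+08 m; rₐ = 769 Mm = 7.69e+08 m.
Conservation of angular momentum gives rₚvₚ = rₐvₐ, so vₚ/vₐ = rₐ/rₚ.
vₚ/vₐ = 7.69e+08 / 4.151e+08 ≈ 1.853.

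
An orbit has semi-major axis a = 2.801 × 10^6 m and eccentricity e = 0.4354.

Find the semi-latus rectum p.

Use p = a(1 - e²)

p = a (1 − e²).
p = 2.801e+06 · (1 − (0.4354)²) = 2.801e+06 · 0.810427 ≈ 2.27e+06 m = 2.27 × 10^6 m.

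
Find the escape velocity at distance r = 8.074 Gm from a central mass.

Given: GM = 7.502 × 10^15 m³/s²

Convert to SI: r = 8.074 Gm = 8.074e+09 m.
Escape velocity comes from setting total energy to zero: ½v² − GM/r = 0 ⇒ v_esc = √(2GM / r).
v_esc = √(2 · 7.502e+15 / 8.074e+09) m/s ≈ 1363 m/s = 1.363 km/s.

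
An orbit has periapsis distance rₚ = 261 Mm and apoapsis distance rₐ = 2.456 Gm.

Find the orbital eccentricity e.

Convert to SI: rₚ = 261 Mm = 2.61e+08 m; rₐ = 2.456 Gm = 2.456e+09 m.
e = (rₐ − rₚ) / (rₐ + rₚ).
e = (2.456e+09 − 2.61e+08) / (2.456e+09 + 2.61e+08) = 2.195e+09 / 2.717e+09 ≈ 0.8079.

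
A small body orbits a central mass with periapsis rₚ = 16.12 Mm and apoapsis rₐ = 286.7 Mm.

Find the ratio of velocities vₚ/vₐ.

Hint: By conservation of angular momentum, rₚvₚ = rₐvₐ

Convert to SI: rₚ = 16.12 Mm = 1.612e+07 m; rₐ = 286.7 Mm = 2.867e+08 m.
Conservation of angular momentum gives rₚvₚ = rₐvₐ, so vₚ/vₐ = rₐ/rₚ.
vₚ/vₐ = 2.867e+08 / 1.612e+07 ≈ 17.79.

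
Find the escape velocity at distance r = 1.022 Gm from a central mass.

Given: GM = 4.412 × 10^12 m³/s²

Convert to SI: r = 1.022 Gm = 1.022e+09 m.
Escape velocity comes from setting total energy to zero: ½v² − GM/r = 0 ⇒ v_esc = √(2GM / r).
v_esc = √(2 · 4.412e+12 / 1.022e+09) m/s ≈ 92.92 m/s = 92.92 m/s.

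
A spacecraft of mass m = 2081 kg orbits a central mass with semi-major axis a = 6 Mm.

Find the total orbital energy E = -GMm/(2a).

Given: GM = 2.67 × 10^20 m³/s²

Convert to SI: a = 6 Mm = 6e+06 m.
E = −GMm / (2a).
E = −2.67e+20 · 2081 / (2 · 6e+06) J ≈ -4.63e+16 J = -46.3 PJ.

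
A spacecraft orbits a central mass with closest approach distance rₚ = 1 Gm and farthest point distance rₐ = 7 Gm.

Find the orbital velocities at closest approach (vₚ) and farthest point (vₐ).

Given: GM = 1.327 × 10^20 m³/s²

Convert to SI: rₚ = 1 Gm = 1e+09 m; rₐ = 7 Gm = 7e+09 m.
Use the vis-viva equation v² = GM(2/r − 1/a) with a = (rₚ + rₐ)/2 = (1e+09 + 7e+09)/2 = 4e+09 m.
vₚ = √(GM · (2/rₚ − 1/a)) = √(1.327e+20 · (2/1e+09 − 1/4e+09)) m/s ≈ 4.819e+05 m/s = 481.9 km/s.
vₐ = √(GM · (2/rₐ − 1/a)) = √(1.327e+20 · (2/7e+09 − 1/4e+09)) m/s ≈ 6.884e+04 m/s = 68.84 km/s.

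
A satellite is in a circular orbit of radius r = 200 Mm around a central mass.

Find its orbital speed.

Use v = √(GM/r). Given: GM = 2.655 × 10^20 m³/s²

Convert to SI: r = 200 Mm = 2e+08 m.
For a circular orbit, gravity supplies the centripetal force, so v = √(GM / r).
v = √(2.655e+20 / 2e+08) m/s ≈ 1.152e+06 m/s = 1152 km/s.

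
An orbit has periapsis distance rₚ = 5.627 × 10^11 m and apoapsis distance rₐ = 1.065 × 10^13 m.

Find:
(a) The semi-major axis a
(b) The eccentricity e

(a) a = (rₚ + rₐ) / 2 = (5.627e+11 + 1.065e+13) / 2 ≈ 5.606e+12 m = 5.606 × 10^12 m.
(b) e = (rₐ − rₚ) / (rₐ + rₚ) = (1.065e+13 − 5.627e+11) / (1.065e+13 + 5.627e+11) ≈ 0.8996.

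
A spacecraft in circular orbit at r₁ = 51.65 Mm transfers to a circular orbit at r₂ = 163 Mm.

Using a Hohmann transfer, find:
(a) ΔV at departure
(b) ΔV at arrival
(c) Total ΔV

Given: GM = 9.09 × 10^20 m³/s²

Convert to SI: r₁ = 51.65 Mm = 5.165e+07 m; r₂ = 163 Mm = 1.63e+08 m.
Transfer semi-major axis: a_t = (r₁ + r₂)/2 = (5.165e+07 + 1.63e+08)/2 = 1.07325e+08 m.
Circular speeds: v₁ = √(GM/r₁) = 4.19514e+06 m/s, v₂ = √(GM/r₂) = 2.3615e+06 m/s.
Transfer speeds (vis-viva v² = GM(2/r − 1/a_t)): v₁ᵗ = 5.17e+06 m/s, v₂ᵗ = 1.63822e+06 m/s.
(a) ΔV₁ = |v₁ᵗ − v₁| ≈ 9.749e+05 m/s = 974.9 km/s.
(b) ΔV₂ = |v₂ − v₂ᵗ| ≈ 7.233e+05 m/s = 723.3 km/s.
(c) ΔV_total = ΔV₁ + ΔV₂ ≈ 1.698e+06 m/s = 1698 km/s.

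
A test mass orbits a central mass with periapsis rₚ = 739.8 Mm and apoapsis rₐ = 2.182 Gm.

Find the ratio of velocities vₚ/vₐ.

Convert to SI: rₚ = 739.8 Mm = 7.398e+08 m; rₐ = 2.182 Gm = 2.182e+09 m.
Conservation of angular momentum gives rₚvₚ = rₐvₐ, so vₚ/vₐ = rₐ/rₚ.
vₚ/vₐ = 2.182e+09 / 7.398e+08 ≈ 2.949.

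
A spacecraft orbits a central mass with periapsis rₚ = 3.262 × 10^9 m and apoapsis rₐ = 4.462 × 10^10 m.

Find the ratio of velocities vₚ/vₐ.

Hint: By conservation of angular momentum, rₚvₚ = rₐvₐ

Conservation of angular momentum gives rₚvₚ = rₐvₐ, so vₚ/vₐ = rₐ/rₚ.
vₚ/vₐ = 4.462e+10 / 3.262e+09 ≈ 13.68.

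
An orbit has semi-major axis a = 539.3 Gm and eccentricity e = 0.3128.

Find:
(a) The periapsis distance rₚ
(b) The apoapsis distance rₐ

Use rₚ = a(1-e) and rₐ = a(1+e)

Convert to SI: a = 539.3 Gm = 5.393e+11 m.
(a) rₚ = a(1 − e) = 5.393e+11 · (1 − 0.3128) = 5.393e+11 · 0.6872 ≈ 3.706e+11 m = 370.6 Gm.
(b) rₐ = a(1 + e) = 5.393e+11 · (1 + 0.3128) = 5.393e+11 · 1.3128 ≈ 7.08e+11 m = 708 Gm.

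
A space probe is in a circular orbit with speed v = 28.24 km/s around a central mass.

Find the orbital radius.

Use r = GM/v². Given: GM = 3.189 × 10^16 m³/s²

Convert to SI: v = 28.24 km/s = 28240 m/s.
For a circular orbit, v² = GM / r, so r = GM / v².
r = 3.189e+16 / (28240)² m ≈ 3.999e+07 m = 39.99 Mm.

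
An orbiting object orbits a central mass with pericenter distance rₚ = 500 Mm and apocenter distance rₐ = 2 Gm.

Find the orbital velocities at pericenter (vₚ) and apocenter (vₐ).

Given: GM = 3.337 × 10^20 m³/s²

Convert to SI: rₚ = 500 Mm = 5e+08 m; rₐ = 2 Gm = 2e+09 m.
Use the vis-viva equation v² = GM(2/r − 1/a) with a = (rₚ + rₐ)/2 = (5e+08 + 2e+09)/2 = 1.25e+09 m.
vₚ = √(GM · (2/rₚ − 1/a)) = √(3.337e+20 · (2/5e+08 − 1/1.25e+09)) m/s ≈ 1.033e+06 m/s = 1033 km/s.
vₐ = √(GM · (2/rₐ − 1/a)) = √(3.337e+20 · (2/2e+09 − 1/1.25e+09)) m/s ≈ 2.583e+05 m/s = 258.3 km/s.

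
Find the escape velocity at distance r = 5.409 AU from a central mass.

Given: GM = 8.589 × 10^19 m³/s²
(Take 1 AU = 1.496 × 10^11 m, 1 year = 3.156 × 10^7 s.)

Convert to SI: r = 5.409 AU = 8.09186e+11 m.
Escape velocity comes from setting total energy to zero: ½v² − GM/r = 0 ⇒ v_esc = √(2GM / r).
v_esc = √(2 · 8.589e+19 / 8.09186e+11) m/s ≈ 1.457e+04 m/s = 3.074 AU/year.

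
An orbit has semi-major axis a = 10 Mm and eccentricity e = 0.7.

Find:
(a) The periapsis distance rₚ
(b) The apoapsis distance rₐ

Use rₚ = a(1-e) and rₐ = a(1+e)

Convert to SI: a = 10 Mm = 1e+07 m.
(a) rₚ = a(1 − e) = 1e+07 · (1 − 0.7) = 1e+07 · 0.3 ≈ 3e+06 m = 3 Mm.
(b) rₐ = a(1 + e) = 1e+07 · (1 + 0.7) = 1e+07 · 1.7 ≈ 1.7e+07 m = 17 Mm.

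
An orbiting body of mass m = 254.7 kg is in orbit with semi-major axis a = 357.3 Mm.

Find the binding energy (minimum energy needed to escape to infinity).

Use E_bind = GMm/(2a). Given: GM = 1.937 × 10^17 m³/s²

Convert to SI: a = 357.3 Mm = 3.573e+08 m.
Total orbital energy is E = −GMm/(2a); binding energy is E_bind = −E = GMm/(2a).
E_bind = 1.937e+17 · 254.7 / (2 · 3.573e+08) J ≈ 6.904e+10 J = 69.04 GJ.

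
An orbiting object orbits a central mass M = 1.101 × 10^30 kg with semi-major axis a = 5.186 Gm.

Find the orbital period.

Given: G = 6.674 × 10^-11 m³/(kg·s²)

Convert to SI: a = 5.186 Gm = 5.186e+09 m.
GM = G · M = 6.674e-11 · 1.101e+30 = 7.34807e+19 m³/s².
Kepler's third law: T = 2π √(a³ / GM).
Substituting a = 5.186e+09 m and GM = 7.34807e+19 m³/s²:
T = 2π √((5.186e+09)³ / 7.34807e+19) s
T ≈ 2.737e+05 s = 3.168 days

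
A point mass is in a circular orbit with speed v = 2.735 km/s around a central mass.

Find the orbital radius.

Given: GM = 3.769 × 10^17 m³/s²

Convert to SI: v = 2.735 km/s = 2735 m/s.
For a circular orbit, v² = GM / r, so r = GM / v².
r = 3.769e+17 / (2735)² m ≈ 5.039e+10 m = 50.39 Gm.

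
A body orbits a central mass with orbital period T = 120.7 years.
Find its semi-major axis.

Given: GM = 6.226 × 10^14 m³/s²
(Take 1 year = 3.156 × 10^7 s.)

Convert to SI: T = 120.7 years = 3.80929e+09 s.
Invert Kepler's third law: a = (GM · T² / (4π²))^(1/3).
Substituting T = 3.80929e+09 s and GM = 6.226e+14 m³/s²:
a = (6.226e+14 · (3.80929e+09)² / (4π²))^(1/3) m
a ≈ 6.117e+10 m = 6.117 × 10^10 m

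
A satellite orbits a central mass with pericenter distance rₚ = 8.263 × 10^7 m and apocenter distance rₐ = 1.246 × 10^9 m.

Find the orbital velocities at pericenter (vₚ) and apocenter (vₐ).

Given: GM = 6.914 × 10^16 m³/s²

Use the vis-viva equation v² = GM(2/r − 1/a) with a = (rₚ + rₐ)/2 = (8.263e+07 + 1.246e+09)/2 = 6.64315e+08 m.
vₚ = √(GM · (2/rₚ − 1/a)) = √(6.914e+16 · (2/8.263e+07 − 1/6.64315e+08)) m/s ≈ 3.962e+04 m/s = 39.62 km/s.
vₐ = √(GM · (2/rₐ − 1/a)) = √(6.914e+16 · (2/1.246e+09 − 1/6.64315e+08)) m/s ≈ 2627 m/s = 2.627 km/s.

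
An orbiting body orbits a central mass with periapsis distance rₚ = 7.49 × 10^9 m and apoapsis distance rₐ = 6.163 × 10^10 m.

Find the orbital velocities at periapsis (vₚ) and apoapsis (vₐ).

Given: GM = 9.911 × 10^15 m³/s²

Use the vis-viva equation v² = GM(2/r − 1/a) with a = (rₚ + rₐ)/2 = (7.49e+09 + 6.163e+10)/2 = 3.456e+10 m.
vₚ = √(GM · (2/rₚ − 1/a)) = √(9.911e+15 · (2/7.49e+09 − 1/3.456e+10)) m/s ≈ 1536 m/s = 1.536 km/s.
vₐ = √(GM · (2/rₐ − 1/a)) = √(9.911e+15 · (2/6.163e+10 − 1/3.456e+10)) m/s ≈ 186.7 m/s = 186.7 m/s.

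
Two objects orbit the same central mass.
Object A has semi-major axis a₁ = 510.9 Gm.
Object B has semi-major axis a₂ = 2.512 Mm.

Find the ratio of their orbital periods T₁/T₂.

Convert to SI: a₁ = 510.9 Gm = 5.109e+11 m; a₂ = 2.512 Mm = 2.512e+06 m.
From Kepler's third law, (T₁/T₂)² = (a₁/a₂)³, so T₁/T₂ = (a₁/a₂)^(3/2).
a₁/a₂ = 5.109e+11 / 2.512e+06 = 203384.
T₁/T₂ = (203384)^(3/2) ≈ 9.172e+07.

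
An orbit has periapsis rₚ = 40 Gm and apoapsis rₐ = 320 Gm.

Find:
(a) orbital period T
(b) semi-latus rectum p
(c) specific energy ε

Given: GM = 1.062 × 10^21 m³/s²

Convert to SI: rₚ = 40 Gm = 4e+10 m; rₐ = 320 Gm = 3.2e+11 m.
(a) With a = (rₚ + rₐ)/2 = 1.8e+11 m, T = 2π √(a³/GM) = 2π √((1.8e+11)³/1.062e+21) s ≈ 1.472e+07 s
(b) From a = (rₚ + rₐ)/2 = 1.8e+11 m and e = (rₐ − rₚ)/(rₐ + rₚ) = 0.777778, p = a(1 − e²) = 1.8e+11 · (1 − (0.777778)²) ≈ 7.111e+10 m
(c) With a = (rₚ + rₐ)/2 = 1.8e+11 m, ε = −GM/(2a) = −1.062e+21/(2 · 1.8e+11) J/kg ≈ -2.95e+09 J/kg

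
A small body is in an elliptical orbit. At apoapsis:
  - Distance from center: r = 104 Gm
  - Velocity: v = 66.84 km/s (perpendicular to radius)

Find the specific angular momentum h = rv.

Convert to SI: r = 104 Gm = 1.04e+11 m; v = 66.84 km/s = 66840 m/s.
With v perpendicular to r, h = r · v.
h = 1.04e+11 · 66840 m²/s ≈ 6.951e+15 m²/s.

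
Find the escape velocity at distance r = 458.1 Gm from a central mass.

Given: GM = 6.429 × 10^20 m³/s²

Convert to SI: r = 458.1 Gm = 4.581e+11 m.
Escape velocity comes from setting total energy to zero: ½v² − GM/r = 0 ⇒ v_esc = √(2GM / r).
v_esc = √(2 · 6.429e+20 / 4.581e+11) m/s ≈ 5.298e+04 m/s = 52.98 km/s.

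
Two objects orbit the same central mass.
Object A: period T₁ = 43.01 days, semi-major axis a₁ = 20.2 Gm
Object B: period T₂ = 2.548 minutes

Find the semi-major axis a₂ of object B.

Convert to SI: T₁ = 43.01 days = 3.71606e+06 s; a₁ = 20.2 Gm = 2.02e+10 m; T₂ = 2.548 minutes = 152.88 s.
Kepler's third law: (T₁/T₂)² = (a₁/a₂)³ ⇒ a₂ = a₁ · (T₂/T₁)^(2/3).
T₂/T₁ = 152.88 / 3.71606e+06 = 4.11403e-05.
a₂ = 2.02e+10 · (4.11403e-05)^(2/3) m ≈ 2.407e+07 m = 24.07 Mm.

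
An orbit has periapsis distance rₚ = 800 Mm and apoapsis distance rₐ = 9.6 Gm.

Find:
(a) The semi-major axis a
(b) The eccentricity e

Convert to SI: rₚ = 800 Mm = 8e+08 m; rₐ = 9.6 Gm = 9.6e+09 m.
(a) a = (rₚ + rₐ) / 2 = (8e+08 + 9.6e+09) / 2 ≈ 5.2e+09 m = 5.2 Gm.
(b) e = (rₐ − rₚ) / (rₐ + rₚ) = (9.6e+09 − 8e+08) / (9.6e+09 + 8e+08) ≈ 0.8462.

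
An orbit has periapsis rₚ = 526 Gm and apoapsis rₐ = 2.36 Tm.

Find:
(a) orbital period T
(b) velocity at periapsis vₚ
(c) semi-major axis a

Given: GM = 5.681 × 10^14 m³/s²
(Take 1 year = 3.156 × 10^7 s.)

Convert to SI: rₚ = 526 Gm = 5.26e+11 m; rₐ = 2.36 Tm = 2.36e+12 m.
(a) With a = (rₚ + rₐ)/2 = 1.443e+12 m, T = 2π √(a³/GM) = 2π √((1.443e+12)³/5.681e+14) s ≈ 4.569e+11 s
(b) With a = (rₚ + rₐ)/2 = 1.443e+12 m, vₚ = √(GM (2/rₚ − 1/a)) = √(5.681e+14 · (2/5.26e+11 − 1/1.443e+12)) m/s ≈ 42.03 m/s
(c) a = (rₚ + rₐ)/2 = (5.26e+11 + 2.36e+12)/2 ≈ 1.443e+12 m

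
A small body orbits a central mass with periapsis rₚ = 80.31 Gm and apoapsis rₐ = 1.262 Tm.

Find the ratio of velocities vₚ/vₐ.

Convert to SI: rₚ = 80.31 Gm = 8.031e+10 m; rₐ = 1.262 Tm = 1.262e+12 m.
Conservation of angular momentum gives rₚvₚ = rₐvₐ, so vₚ/vₐ = rₐ/rₚ.
vₚ/vₐ = 1.262e+12 / 8.031e+10 ≈ 15.71.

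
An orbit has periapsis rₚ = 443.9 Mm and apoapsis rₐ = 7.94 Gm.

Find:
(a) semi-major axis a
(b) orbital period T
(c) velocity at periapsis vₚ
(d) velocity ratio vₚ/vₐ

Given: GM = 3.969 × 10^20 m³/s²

Convert to SI: rₚ = 443.9 Mm = 4.439e+08 m; rₐ = 7.94 Gm = 7.94e+09 m.
(a) a = (rₚ + rₐ)/2 = (4.439e+08 + 7.94e+09)/2 ≈ 4.192e+09 m
(b) With a = (rₚ + rₐ)/2 = 4.19195e+09 m, T = 2π √(a³/GM) = 2π √((4.19195e+09)³/3.969e+20) s ≈ 8.56e+04 s
(c) With a = (rₚ + rₐ)/2 = 4.19195e+09 m, vₚ = √(GM (2/rₚ − 1/a)) = √(3.969e+20 · (2/4.439e+08 − 1/4.19195e+09)) m/s ≈ 1.301e+06 m/s
(d) Conservation of angular momentum (rₚvₚ = rₐvₐ) gives vₚ/vₐ = rₐ/rₚ = 7.94e+09/4.439e+08 ≈ 17.89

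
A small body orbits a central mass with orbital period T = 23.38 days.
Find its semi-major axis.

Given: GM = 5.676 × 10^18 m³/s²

Convert to SI: T = 23.38 days = 2.02003e+06 s.
Invert Kepler's third law: a = (GM · T² / (4π²))^(1/3).
Substituting T = 2.02003e+06 s and GM = 5.676e+18 m³/s²:
a = (5.676e+18 · (2.02003e+06)² / (4π²))^(1/3) m
a ≈ 8.371e+09 m = 8.371 Gm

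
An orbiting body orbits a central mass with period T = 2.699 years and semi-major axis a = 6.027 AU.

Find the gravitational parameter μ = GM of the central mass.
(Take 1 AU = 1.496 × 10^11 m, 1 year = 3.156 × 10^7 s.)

Convert to SI: T = 2.699 years = 8.51804e+07 s; a = 6.027 AU = 9.01639e+11 m.
GM = 4π² · a³ / T².
GM = 4π² · (9.01639e+11)³ / (8.51804e+07)² m³/s² ≈ 3.988e+21 m³/s² = 3.988 × 10^21 m³/s².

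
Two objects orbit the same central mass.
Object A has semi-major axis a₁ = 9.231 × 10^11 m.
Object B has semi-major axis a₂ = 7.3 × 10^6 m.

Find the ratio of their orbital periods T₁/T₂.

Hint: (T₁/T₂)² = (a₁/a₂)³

From Kepler's third law, (T₁/T₂)² = (a₁/a₂)³, so T₁/T₂ = (a₁/a₂)^(3/2).
a₁/a₂ = 9.231e+11 / 7.3e+06 = 126452.
T₁/T₂ = (126452)^(3/2) ≈ 4.497e+07.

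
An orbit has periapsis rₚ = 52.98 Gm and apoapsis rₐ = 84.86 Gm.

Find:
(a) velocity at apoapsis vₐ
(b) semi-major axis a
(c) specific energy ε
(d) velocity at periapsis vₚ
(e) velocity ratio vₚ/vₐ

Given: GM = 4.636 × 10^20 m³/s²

Convert to SI: rₚ = 52.98 Gm = 5.298e+10 m; rₐ = 84.86 Gm = 8.486e+10 m.
(a) With a = (rₚ + rₐ)/2 = 6.892e+10 m, vₐ = √(GM (2/rₐ − 1/a)) = √(4.636e+20 · (2/8.486e+10 − 1/6.892e+10)) m/s ≈ 6.48e+04 m/s
(b) a = (rₚ + rₐ)/2 = (5.298e+10 + 8.486e+10)/2 ≈ 6.892e+10 m
(c) With a = (rₚ + rₐ)/2 = 6.892e+10 m, ε = −GM/(2a) = −4.636e+20/(2 · 6.892e+10) J/kg ≈ -3.363e+09 J/kg
(d) With a = (rₚ + rₐ)/2 = 6.892e+10 m, vₚ = √(GM (2/rₚ − 1/a)) = √(4.636e+20 · (2/5.298e+10 − 1/6.892e+10)) m/s ≈ 1.038e+05 m/s
(e) Conservation of angular momentum (rₚvₚ = rₐvₐ) gives vₚ/vₐ = rₐ/rₚ = 8.486e+10/5.298e+10 ≈ 1.602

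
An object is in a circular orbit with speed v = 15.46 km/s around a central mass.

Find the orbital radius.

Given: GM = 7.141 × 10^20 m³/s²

Convert to SI: v = 15.46 km/s = 15460 m/s.
For a circular orbit, v² = GM / r, so r = GM / v².
r = 7.141e+20 / (15460)² m ≈ 2.988e+12 m = 2.988 × 10^12 m.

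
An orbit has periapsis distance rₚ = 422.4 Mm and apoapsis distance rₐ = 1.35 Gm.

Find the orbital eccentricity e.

Convert to SI: rₚ = 422.4 Mm = 4.224e+08 m; rₐ = 1.35 Gm = 1.35e+09 m.
e = (rₐ − rₚ) / (rₐ + rₚ).
e = (1.35e+09 − 4.224e+08) / (1.35e+09 + 4.224e+08) = 9.276e+08 / 1.7724e+09 ≈ 0.5234.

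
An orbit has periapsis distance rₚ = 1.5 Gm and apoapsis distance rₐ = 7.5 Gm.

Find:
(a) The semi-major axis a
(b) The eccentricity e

Convert to SI: rₚ = 1.5 Gm = 1.5e+09 m; rₐ = 7.5 Gm = 7.5e+09 m.
(a) a = (rₚ + rₐ) / 2 = (1.5e+09 + 7.5e+09) / 2 ≈ 4.5e+09 m = 4.5 Gm.
(b) e = (rₐ − rₚ) / (rₐ + rₚ) = (7.5e+09 − 1.5e+09) / (7.5e+09 + 1.5e+09) ≈ 0.6667.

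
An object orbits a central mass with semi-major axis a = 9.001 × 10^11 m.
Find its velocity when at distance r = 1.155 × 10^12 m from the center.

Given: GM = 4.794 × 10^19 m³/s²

Vis-viva: v = √(GM · (2/r − 1/a)).
2/r − 1/a = 2/1.155e+12 − 1/9.001e+11 = 6.20614e-13 m⁻¹.
v = √(4.794e+19 · 6.20614e-13) m/s ≈ 5455 m/s = 5.455 km/s.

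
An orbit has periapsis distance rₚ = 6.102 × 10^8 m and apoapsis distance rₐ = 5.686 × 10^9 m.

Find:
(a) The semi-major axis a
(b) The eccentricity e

(a) a = (rₚ + rₐ) / 2 = (6.102e+08 + 5.686e+09) / 2 ≈ 3.148e+09 m = 3.148 × 10^9 m.
(b) e = (rₐ − rₚ) / (rₐ + rₚ) = (5.686e+09 − 6.102e+08) / (5.686e+09 + 6.102e+08) ≈ 0.8062.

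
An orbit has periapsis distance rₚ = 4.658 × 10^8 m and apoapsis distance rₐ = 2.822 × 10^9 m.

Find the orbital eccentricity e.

e = (rₐ − rₚ) / (rₐ + rₚ).
e = (2.822e+09 − 4.658e+08) / (2.822e+09 + 4.658e+08) = 2.3562e+09 / 3.2878e+09 ≈ 0.7166.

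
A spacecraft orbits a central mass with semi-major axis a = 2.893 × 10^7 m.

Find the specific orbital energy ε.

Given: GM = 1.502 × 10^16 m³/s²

ε = −GM / (2a).
ε = −1.502e+16 / (2 · 2.893e+07) J/kg ≈ -2.596e+08 J/kg = -259.6 MJ/kg.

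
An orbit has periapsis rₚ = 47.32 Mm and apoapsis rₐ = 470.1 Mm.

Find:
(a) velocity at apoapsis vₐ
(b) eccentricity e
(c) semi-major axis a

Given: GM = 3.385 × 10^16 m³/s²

Convert to SI: rₚ = 47.32 Mm = 4.732e+07 m; rₐ = 470.1 Mm = 4.701e+08 m.
(a) With a = (rₚ + rₐ)/2 = 2.5871e+08 m, vₐ = √(GM (2/rₐ − 1/a)) = √(3.385e+16 · (2/4.701e+08 − 1/2.5871e+08)) m/s ≈ 3629 m/s
(b) e = (rₐ − rₚ)/(rₐ + rₚ) = (4.701e+08 − 4.732e+07)/(4.701e+08 + 4.732e+07) ≈ 0.8171
(c) a = (rₚ + rₐ)/2 = (4.732e+07 + 4.701e+08)/2 ≈ 2.587e+08 m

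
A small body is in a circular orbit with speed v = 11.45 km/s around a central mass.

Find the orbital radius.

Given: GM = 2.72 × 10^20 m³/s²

Convert to SI: v = 11.45 km/s = 11450 m/s.
For a circular orbit, v² = GM / r, so r = GM / v².
r = 2.72e+20 / (11450)² m ≈ 2.075e+12 m = 2.075 Tm.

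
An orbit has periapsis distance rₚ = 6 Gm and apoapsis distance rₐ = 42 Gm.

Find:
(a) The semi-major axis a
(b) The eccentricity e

Convert to SI: rₚ = 6 Gm = 6e+09 m; rₐ = 42 Gm = 4.2e+10 m.
(a) a = (rₚ + rₐ) / 2 = (6e+09 + 4.2e+10) / 2 ≈ 2.4e+10 m = 24 Gm.
(b) e = (rₐ − rₚ) / (rₐ + rₚ) = (4.2e+10 − 6e+09) / (4.2e+10 + 6e+09) ≈ 0.75.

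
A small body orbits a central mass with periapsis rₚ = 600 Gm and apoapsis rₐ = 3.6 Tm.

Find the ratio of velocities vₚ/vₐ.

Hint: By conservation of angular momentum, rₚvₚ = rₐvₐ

Convert to SI: rₚ = 600 Gm = 6e+11 m; rₐ = 3.6 Tm = 3.6e+12 m.
Conservation of angular momentum gives rₚvₚ = rₐvₐ, so vₚ/vₐ = rₐ/rₚ.
vₚ/vₐ = 3.6e+12 / 6e+11 ≈ 6.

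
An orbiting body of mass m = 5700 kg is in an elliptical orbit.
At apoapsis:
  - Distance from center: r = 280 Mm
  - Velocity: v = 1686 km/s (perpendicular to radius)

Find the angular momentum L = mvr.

Convert to SI: r = 280 Mm = 2.8e+08 m; v = 1686 km/s = 1.686e+06 m/s.
Since v is perpendicular to r, L = m · v · r.
L = 5700 · 1.686e+06 · 2.8e+08 kg·m²/s ≈ 2.691e+18 kg·m²/s.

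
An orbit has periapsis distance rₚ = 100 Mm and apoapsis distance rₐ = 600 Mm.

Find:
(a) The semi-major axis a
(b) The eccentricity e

Convert to SI: rₚ = 100 Mm = 1e+08 m; rₐ = 600 Mm = 6e+08 m.
(a) a = (rₚ + rₐ) / 2 = (1e+08 + 6e+08) / 2 ≈ 3.5e+08 m = 350 Mm.
(b) e = (rₐ − rₚ) / (rₐ + rₚ) = (6e+08 − 1e+08) / (6e+08 + 1e+08) ≈ 0.7143.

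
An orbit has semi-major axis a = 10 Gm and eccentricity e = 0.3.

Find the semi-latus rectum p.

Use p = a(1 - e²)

Convert to SI: a = 10 Gm = 1e+10 m.
p = a (1 − e²).
p = 1e+10 · (1 − (0.3)²) = 1e+10 · 0.91 ≈ 9.1e+09 m = 9.1 Gm.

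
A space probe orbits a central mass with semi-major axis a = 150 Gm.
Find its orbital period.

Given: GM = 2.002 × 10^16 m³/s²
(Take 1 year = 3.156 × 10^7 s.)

Convert to SI: a = 150 Gm = 1.5e+11 m.
Kepler's third law: T = 2π √(a³ / GM).
Substituting a = 1.5e+11 m and GM = 2.002e+16 m³/s²:
T = 2π √((1.5e+11)³ / 2.002e+16) s
T ≈ 2.58e+09 s = 81.74 years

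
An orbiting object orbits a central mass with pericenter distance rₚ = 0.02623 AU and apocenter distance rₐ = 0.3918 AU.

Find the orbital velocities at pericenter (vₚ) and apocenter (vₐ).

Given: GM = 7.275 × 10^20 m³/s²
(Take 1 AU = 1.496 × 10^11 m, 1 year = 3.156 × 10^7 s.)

Convert to SI: rₚ = 0.02623 AU = 3.92401e+09 m; rₐ = 0.3918 AU = 5.86133e+10 m.
Use the vis-viva equation v² = GM(2/r − 1/a) with a = (rₚ + rₐ)/2 = (3.92401e+09 + 5.86133e+10)/2 = 3.12686e+10 m.
vₚ = √(GM · (2/rₚ − 1/a)) = √(7.275e+20 · (2/3.92401e+09 − 1/3.12686e+10)) m/s ≈ 5.895e+05 m/s = 124.4 AU/year.
vₐ = √(GM · (2/rₐ − 1/a)) = √(7.275e+20 · (2/5.86133e+10 − 1/3.12686e+10)) m/s ≈ 3.947e+04 m/s = 8.326 AU/year.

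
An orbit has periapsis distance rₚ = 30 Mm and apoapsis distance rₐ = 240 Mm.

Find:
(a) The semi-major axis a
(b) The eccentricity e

Convert to SI: rₚ = 30 Mm = 3e+07 m; rₐ = 240 Mm = 2.4e+08 m.
(a) a = (rₚ + rₐ) / 2 = (3e+07 + 2.4e+08) / 2 ≈ 1.35e+08 m = 135 Mm.
(b) e = (rₐ − rₚ) / (rₐ + rₚ) = (2.4e+08 − 3e+07) / (2.4e+08 + 3e+07) ≈ 0.7778.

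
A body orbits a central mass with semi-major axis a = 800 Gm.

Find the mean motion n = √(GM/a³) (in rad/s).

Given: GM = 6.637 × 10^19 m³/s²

Convert to SI: a = 800 Gm = 8e+11 m.
n = √(GM / a³).
n = √(6.637e+19 / (8e+11)³) rad/s ≈ 1.139e-08 rad/s.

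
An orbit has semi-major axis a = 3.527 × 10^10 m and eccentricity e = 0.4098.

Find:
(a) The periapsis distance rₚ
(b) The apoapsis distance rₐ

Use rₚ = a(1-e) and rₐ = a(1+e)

(a) rₚ = a(1 − e) = 3.527e+10 · (1 − 0.4098) = 3.527e+10 · 0.5902 ≈ 2.082e+10 m = 2.082 × 10^10 m.
(b) rₐ = a(1 + e) = 3.527e+10 · (1 + 0.4098) = 3.527e+10 · 1.4098 ≈ 4.972e+10 m = 4.972 × 10^10 m.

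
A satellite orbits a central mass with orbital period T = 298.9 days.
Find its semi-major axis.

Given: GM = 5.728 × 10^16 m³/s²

Convert to SI: T = 298.9 days = 2.5825e+07 s.
Invert Kepler's third law: a = (GM · T² / (4π²))^(1/3).
Substituting T = 2.5825e+07 s and GM = 5.728e+16 m³/s²:
a = (5.728e+16 · (2.5825e+07)² / (4π²))^(1/3) m
a ≈ 9.891e+09 m = 9.891 Gm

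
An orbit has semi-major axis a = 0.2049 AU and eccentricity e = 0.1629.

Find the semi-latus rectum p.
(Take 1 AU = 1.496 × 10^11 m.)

Convert to SI: a = 0.2049 AU = 3.0653e+10 m.
p = a (1 − e²).
p = 3.0653e+10 · (1 − (0.1629)²) = 3.0653e+10 · 0.973464 ≈ 2.984e+10 m = 0.1995 AU.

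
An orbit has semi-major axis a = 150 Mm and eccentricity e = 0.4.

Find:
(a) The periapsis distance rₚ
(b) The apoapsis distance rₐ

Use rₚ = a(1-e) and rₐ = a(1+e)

Convert to SI: a = 150 Mm = 1.5e+08 m.
(a) rₚ = a(1 − e) = 1.5e+08 · (1 − 0.4) = 1.5e+08 · 0.6 ≈ 9e+07 m = 90 Mm.
(b) rₐ = a(1 + e) = 1.5e+08 · (1 + 0.4) = 1.5e+08 · 1.4 ≈ 2.1e+08 m = 210 Mm.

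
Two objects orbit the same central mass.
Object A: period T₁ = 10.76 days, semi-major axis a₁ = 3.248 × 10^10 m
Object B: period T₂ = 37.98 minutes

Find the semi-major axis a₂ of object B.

Convert to SI: T₁ = 10.76 days = 929664 s; T₂ = 37.98 minutes = 2278.8 s.
Kepler's third law: (T₁/T₂)² = (a₁/a₂)³ ⇒ a₂ = a₁ · (T₂/T₁)^(2/3).
T₂/T₁ = 2278.8 / 929664 = 0.00245121.
a₂ = 3.248e+10 · (0.00245121)^(2/3) m ≈ 5.905e+08 m = 5.905 × 10^8 m.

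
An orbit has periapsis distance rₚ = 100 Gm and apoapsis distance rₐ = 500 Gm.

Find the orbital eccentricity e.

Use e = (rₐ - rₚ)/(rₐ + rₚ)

Convert to SI: rₚ = 100 Gm = 1e+11 m; rₐ = 500 Gm = 5e+11 m.
e = (rₐ − rₚ) / (rₐ + rₚ).
e = (5e+11 − 1e+11) / (5e+11 + 1e+11) = 4e+11 / 6e+11 ≈ 0.6667.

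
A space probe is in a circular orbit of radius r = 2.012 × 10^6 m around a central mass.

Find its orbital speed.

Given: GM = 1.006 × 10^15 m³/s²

For a circular orbit, gravity supplies the centripetal force, so v = √(GM / r).
v = √(1.006e+15 / 2.012e+06) m/s ≈ 2.236e+04 m/s = 22.36 km/s.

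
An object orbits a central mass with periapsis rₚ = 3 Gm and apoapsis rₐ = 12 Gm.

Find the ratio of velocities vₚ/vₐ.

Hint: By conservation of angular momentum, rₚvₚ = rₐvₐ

Convert to SI: rₚ = 3 Gm = 3e+09 m; rₐ = 12 Gm = 1.2e+10 m.
Conservation of angular momentum gives rₚvₚ = rₐvₐ, so vₚ/vₐ = rₐ/rₚ.
vₚ/vₐ = 1.2e+10 / 3e+09 ≈ 4.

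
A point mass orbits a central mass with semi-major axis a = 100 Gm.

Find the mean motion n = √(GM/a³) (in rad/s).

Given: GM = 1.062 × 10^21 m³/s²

Convert to SI: a = 100 Gm = 1e+11 m.
n = √(GM / a³).
n = √(1.062e+21 / (1e+11)³) rad/s ≈ 1.031e-06 rad/s.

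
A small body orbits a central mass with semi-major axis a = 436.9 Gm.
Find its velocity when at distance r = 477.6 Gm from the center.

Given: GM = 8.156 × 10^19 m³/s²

Convert to SI: a = 436.9 Gm = 4.369e+11 m; r = 477.6 Gm = 4.776e+11 m.
Vis-viva: v = √(GM · (2/r − 1/a)).
2/r − 1/a = 2/4.776e+11 − 1/4.369e+11 = 1.89875e-12 m⁻¹.
v = √(8.156e+19 · 1.89875e-12) m/s ≈ 1.244e+04 m/s = 12.44 km/s.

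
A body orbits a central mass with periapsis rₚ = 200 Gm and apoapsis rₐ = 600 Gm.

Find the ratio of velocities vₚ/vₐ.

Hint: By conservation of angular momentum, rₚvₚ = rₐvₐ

Convert to SI: rₚ = 200 Gm = 2e+11 m; rₐ = 600 Gm = 6e+11 m.
Conservation of angular momentum gives rₚvₚ = rₐvₐ, so vₚ/vₐ = rₐ/rₚ.
vₚ/vₐ = 6e+11 / 2e+11 ≈ 3.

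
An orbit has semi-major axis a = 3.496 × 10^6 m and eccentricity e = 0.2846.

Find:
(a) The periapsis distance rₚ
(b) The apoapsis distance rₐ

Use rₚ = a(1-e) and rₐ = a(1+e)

(a) rₚ = a(1 − e) = 3.496e+06 · (1 − 0.2846) = 3.496e+06 · 0.7154 ≈ 2.501e+06 m = 2.501 × 10^6 m.
(b) rₐ = a(1 + e) = 3.496e+06 · (1 + 0.2846) = 3.496e+06 · 1.2846 ≈ 4.491e+06 m = 4.491 × 10^6 m.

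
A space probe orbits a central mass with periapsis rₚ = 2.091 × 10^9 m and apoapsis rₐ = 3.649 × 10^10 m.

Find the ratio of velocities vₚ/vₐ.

Conservation of angular momentum gives rₚvₚ = rₐvₐ, so vₚ/vₐ = rₐ/rₚ.
vₚ/vₐ = 3.649e+10 / 2.091e+09 ≈ 17.45.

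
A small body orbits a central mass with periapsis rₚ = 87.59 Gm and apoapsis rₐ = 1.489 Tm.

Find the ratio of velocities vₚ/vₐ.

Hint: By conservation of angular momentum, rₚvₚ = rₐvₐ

Convert to SI: rₚ = 87.59 Gm = 8.759e+10 m; rₐ = 1.489 Tm = 1.489e+12 m.
Conservation of angular momentum gives rₚvₚ = rₐvₐ, so vₚ/vₐ = rₐ/rₚ.
vₚ/vₐ = 1.489e+12 / 8.759e+10 ≈ 17.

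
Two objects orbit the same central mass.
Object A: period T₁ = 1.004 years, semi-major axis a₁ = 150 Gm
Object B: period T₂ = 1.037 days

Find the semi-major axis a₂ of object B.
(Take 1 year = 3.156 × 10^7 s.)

Convert to SI: T₁ = 1.004 years = 3.16862e+07 s; a₁ = 150 Gm = 1.5e+11 m; T₂ = 1.037 days = 89596.8 s.
Kepler's third law: (T₁/T₂)² = (a₁/a₂)³ ⇒ a₂ = a₁ · (T₂/T₁)^(2/3).
T₂/T₁ = 89596.8 / 3.16862e+07 = 0.00282762.
a₂ = 1.5e+11 · (0.00282762)^(2/3) m ≈ 2.999e+09 m = 2.999 Gm.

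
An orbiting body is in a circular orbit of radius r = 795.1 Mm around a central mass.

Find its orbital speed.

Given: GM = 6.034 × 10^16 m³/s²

Convert to SI: r = 795.1 Mm = 7.951e+08 m.
For a circular orbit, gravity supplies the centripetal force, so v = √(GM / r).
v = √(6.034e+16 / 7.951e+08) m/s ≈ 8711 m/s = 8.711 km/s.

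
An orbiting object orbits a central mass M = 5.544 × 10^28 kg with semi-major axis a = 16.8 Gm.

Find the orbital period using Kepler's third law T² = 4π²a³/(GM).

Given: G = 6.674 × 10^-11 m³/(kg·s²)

Convert to SI: a = 16.8 Gm = 1.68e+10 m.
GM = G · M = 6.674e-11 · 5.544e+28 = 3.70007e+18 m³/s².
Kepler's third law: T = 2π √(a³ / GM).
Substituting a = 1.68e+10 m and GM = 3.70007e+18 m³/s²:
T = 2π √((1.68e+10)³ / 3.70007e+18) s
T ≈ 7.113e+06 s = 82.32 days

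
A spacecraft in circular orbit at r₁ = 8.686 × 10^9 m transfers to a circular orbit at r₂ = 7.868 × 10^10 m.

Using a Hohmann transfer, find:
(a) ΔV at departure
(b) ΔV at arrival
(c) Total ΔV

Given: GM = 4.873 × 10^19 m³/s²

Transfer semi-major axis: a_t = (r₁ + r₂)/2 = (8.686e+09 + 7.868e+10)/2 = 4.3683e+10 m.
Circular speeds: v₁ = √(GM/r₁) = 74901.1 m/s, v₂ = √(GM/r₂) = 24886.6 m/s.
Transfer speeds (vis-viva v² = GM(2/r − 1/a_t)): v₁ᵗ = 100523 m/s, v₂ᵗ = 11097.4 m/s.
(a) ΔV₁ = |v₁ᵗ − v₁| ≈ 2.562e+04 m/s = 25.62 km/s.
(b) ΔV₂ = |v₂ − v₂ᵗ| ≈ 1.379e+04 m/s = 13.79 km/s.
(c) ΔV_total = ΔV₁ + ΔV₂ ≈ 3.941e+04 m/s = 39.41 km/s.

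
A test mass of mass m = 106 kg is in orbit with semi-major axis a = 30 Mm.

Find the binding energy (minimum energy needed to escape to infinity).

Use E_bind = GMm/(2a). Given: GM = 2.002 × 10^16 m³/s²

Convert to SI: a = 30 Mm = 3e+07 m.
Total orbital energy is E = −GMm/(2a); binding energy is E_bind = −E = GMm/(2a).
E_bind = 2.002e+16 · 106 / (2 · 3e+07) J ≈ 3.537e+10 J = 35.37 GJ.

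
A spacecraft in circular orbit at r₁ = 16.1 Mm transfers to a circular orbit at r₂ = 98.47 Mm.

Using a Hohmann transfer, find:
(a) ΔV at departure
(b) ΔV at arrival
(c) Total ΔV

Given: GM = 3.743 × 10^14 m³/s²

Convert to SI: r₁ = 16.1 Mm = 1.61e+07 m; r₂ = 98.47 Mm = 9.847e+07 m.
Transfer semi-major axis: a_t = (r₁ + r₂)/2 = (1.61e+07 + 9.847e+07)/2 = 5.7285e+07 m.
Circular speeds: v₁ = √(GM/r₁) = 4821.66 m/s, v₂ = √(GM/r₂) = 1949.66 m/s.
Transfer speeds (vis-viva v² = GM(2/r − 1/a_t)): v₁ᵗ = 6321.62 m/s, v₂ᵗ = 1033.6 m/s.
(a) ΔV₁ = |v₁ᵗ − v₁| ≈ 1500 m/s = 1.5 km/s.
(b) ΔV₂ = |v₂ − v₂ᵗ| ≈ 916.1 m/s = 916.1 m/s.
(c) ΔV_total = ΔV₁ + ΔV₂ ≈ 2416 m/s = 2.416 km/s.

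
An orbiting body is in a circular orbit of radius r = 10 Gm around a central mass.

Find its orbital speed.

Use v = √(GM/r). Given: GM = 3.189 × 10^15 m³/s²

Convert to SI: r = 10 Gm = 1e+10 m.
For a circular orbit, gravity supplies the centripetal force, so v = √(GM / r).
v = √(3.189e+15 / 1e+10) m/s ≈ 564.7 m/s = 564.7 m/s.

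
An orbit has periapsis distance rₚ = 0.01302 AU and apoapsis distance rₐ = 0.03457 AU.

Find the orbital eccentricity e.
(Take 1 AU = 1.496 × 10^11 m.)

Convert to SI: rₚ = 0.01302 AU = 1.94779e+09 m; rₐ = 0.03457 AU = 5.17167e+09 m.
e = (rₐ − rₚ) / (rₐ + rₚ).
e = (5.17167e+09 − 1.94779e+09) / (5.17167e+09 + 1.94779e+09) = 3.22388e+09 / 7.11946e+09 ≈ 0.4528.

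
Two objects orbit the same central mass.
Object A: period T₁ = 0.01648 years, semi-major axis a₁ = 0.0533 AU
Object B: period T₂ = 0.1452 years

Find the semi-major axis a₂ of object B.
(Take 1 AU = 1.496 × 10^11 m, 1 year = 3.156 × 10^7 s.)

Convert to SI: T₁ = 0.01648 years = 520109 s; a₁ = 0.0533 AU = 7.97368e+09 m; T₂ = 0.1452 years = 4.58251e+06 s.
Kepler's third law: (T₁/T₂)² = (a₁/a₂)³ ⇒ a₂ = a₁ · (T₂/T₁)^(2/3).
T₂/T₁ = 4.58251e+06 / 520109 = 8.81068.
a₂ = 7.97368e+09 · (8.81068)^(2/3) m ≈ 3.401e+10 m = 0.2274 AU.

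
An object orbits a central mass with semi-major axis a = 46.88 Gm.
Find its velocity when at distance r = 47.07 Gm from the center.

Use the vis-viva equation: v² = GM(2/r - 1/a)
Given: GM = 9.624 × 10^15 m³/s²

Convert to SI: a = 46.88 Gm = 4.688e+10 m; r = 47.07 Gm = 4.707e+10 m.
Vis-viva: v = √(GM · (2/r − 1/a)).
2/r − 1/a = 2/4.707e+10 − 1/4.688e+10 = 2.11589e-11 m⁻¹.
v = √(9.624e+15 · 2.11589e-11) m/s ≈ 451.3 m/s = 451.3 m/s.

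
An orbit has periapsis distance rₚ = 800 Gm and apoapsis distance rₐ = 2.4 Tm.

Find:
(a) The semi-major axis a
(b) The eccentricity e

Convert to SI: rₚ = 800 Gm = 8e+11 m; rₐ = 2.4 Tm = 2.4e+12 m.
(a) a = (rₚ + rₐ) / 2 = (8e+11 + 2.4e+12) / 2 ≈ 1.6e+12 m = 1.6 Tm.
(b) e = (rₐ − rₚ) / (rₐ + rₚ) = (2.4e+12 − 8e+11) / (2.4e+12 + 8e+11) ≈ 0.5.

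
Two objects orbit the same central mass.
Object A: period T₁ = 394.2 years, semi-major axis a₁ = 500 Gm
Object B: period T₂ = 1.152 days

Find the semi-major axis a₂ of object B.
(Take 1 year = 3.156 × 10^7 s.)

Convert to SI: T₁ = 394.2 years = 1.2441e+10 s; a₁ = 500 Gm = 5e+11 m; T₂ = 1.152 days = 99532.8 s.
Kepler's third law: (T₁/T₂)² = (a₁/a₂)³ ⇒ a₂ = a₁ · (T₂/T₁)^(2/3).
T₂/T₁ = 99532.8 / 1.2441e+10 = 8.00042e-06.
a₂ = 5e+11 · (8.00042e-06)^(2/3) m ≈ 2e+08 m = 200 Mm.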